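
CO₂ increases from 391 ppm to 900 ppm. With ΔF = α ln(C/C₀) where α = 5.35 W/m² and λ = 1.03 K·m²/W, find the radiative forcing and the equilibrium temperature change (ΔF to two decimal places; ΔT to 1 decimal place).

CO₂: 5.35 × ln(900/391) = 5.35 × ln(2.30179) = 5.35 × 0.83369 = 4.4602 W/m².
ΔT = λ ΔF = 1.03 × 4.46 = 4.5938 K.

ΔF = 4.46 W/m²; ΔT = 4.6 K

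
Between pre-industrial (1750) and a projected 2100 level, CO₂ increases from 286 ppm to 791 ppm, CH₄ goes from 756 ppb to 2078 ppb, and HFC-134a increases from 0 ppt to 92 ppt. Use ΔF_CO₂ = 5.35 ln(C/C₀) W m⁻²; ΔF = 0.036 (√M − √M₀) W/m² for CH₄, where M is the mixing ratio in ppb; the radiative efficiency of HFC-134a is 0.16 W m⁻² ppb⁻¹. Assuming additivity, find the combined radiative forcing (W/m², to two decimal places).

CO₂: 5.35 × ln(791/286) = 5.35 × ln(2.76573) = 5.35 × 1.01730 = 5.4426 W/m².
CH₄: 0.036 × (√2078 − √756) = 0.036 × (45.5851 − 27.4955) = 0.036 × 18.0896 = 0.6512 W/m².
HFC-134a: Δ = 92 − 0 = 92 ppt = 0.092 ppb; ΔF = 0.16 × 0.092 = 0.0147 W/m².
Total ΔF = 5.4426 + 0.6512 + 0.0147 = 6.1085 W/m².

ΔF = 6.11 W/m²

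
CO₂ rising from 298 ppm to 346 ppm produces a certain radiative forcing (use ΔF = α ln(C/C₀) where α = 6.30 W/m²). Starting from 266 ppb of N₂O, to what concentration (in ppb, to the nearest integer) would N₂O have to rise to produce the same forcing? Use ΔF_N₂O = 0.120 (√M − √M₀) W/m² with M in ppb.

CO₂ forcing: 6.30 × ln(346/298) = 6.30 × 0.149345 = 0.94087 W/m².
Set 0.120(√M − √266) = 0.94087: √M = 0.94087/0.120 + √266 = 7.8406 + 16.3095 = 24.1501.
M = (24.1501)² = 583.23 ppb.

M ≈ 583 ppb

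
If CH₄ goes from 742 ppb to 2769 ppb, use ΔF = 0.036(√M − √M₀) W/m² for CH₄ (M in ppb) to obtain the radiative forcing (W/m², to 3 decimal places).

CH₄: 0.036 × (√2769 − √742) = 0.036 × (52.6213 − 27.2397) = 0.036 × 25.3816 = 0.9137 W/m².

ΔF = 0.914 W/m²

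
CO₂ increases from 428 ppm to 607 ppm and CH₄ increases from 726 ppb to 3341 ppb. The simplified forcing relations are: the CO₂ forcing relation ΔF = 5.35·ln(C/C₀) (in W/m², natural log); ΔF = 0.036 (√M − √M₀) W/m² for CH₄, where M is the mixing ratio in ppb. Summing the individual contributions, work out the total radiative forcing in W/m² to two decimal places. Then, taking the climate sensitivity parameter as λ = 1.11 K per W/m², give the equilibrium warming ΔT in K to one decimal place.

CO₂: 5.35 × ln(607/428) = 5.35 × ln(1.41822) = 5.35 × 0.34940 = 1.8693 W/m².
CH₄: 0.036 × (√3341 − √726) = 0.036 × (57.8014 − 26.9444) = 0.036 × 30.8570 = 1.1109 W/m².
Total ΔF = 1.8693 + 1.1109 = 2.9802 W/m².
ΔT = λ ΔF = 1.11 × 2.98 = 3.3078 K.

ΔF = 2.98 W/m²; ΔT = 3.3 K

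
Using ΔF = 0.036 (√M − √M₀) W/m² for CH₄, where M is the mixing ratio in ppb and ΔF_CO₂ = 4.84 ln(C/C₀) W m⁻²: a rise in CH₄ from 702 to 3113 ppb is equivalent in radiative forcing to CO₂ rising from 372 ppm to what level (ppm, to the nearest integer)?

C ≈ 463 ppm

CH₄ forcing: 0.036 × (√3113 − √702) = 0.036 × (55.7943 − 26.4953) = 0.036 × 29.2990 = 1.05476 W/m².
Set 4.84 ln(C/372) = 1.05476: ln(C/372) = 1.05476/4.84 = 0.21793, so C = 372 × e^0.21793 = 372 × 1.24350 = 462.58 ppm.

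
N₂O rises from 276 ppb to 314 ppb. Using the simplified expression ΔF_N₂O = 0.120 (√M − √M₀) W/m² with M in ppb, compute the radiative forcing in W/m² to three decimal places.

N₂O: 0.120 × (√314 − √276) = 0.120 × (17.7200 − 16.6132) = 0.120 × 1.1068 = 0.1328 W/m².

ΔF = 0.133 W/m²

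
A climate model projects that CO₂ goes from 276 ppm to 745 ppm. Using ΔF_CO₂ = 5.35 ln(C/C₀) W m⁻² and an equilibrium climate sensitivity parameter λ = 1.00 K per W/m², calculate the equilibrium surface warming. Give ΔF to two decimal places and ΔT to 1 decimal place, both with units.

CO₂: 5.35 × ln(745/276) = 5.35 × ln(2.69928) = 5.35 × 0.99299 = 5.3125 W/m².
ΔT = λ ΔF = 1.00 × 5.31 = 5.3100 K.

ΔF = 5.31 W/m²; ΔT = 5.3 K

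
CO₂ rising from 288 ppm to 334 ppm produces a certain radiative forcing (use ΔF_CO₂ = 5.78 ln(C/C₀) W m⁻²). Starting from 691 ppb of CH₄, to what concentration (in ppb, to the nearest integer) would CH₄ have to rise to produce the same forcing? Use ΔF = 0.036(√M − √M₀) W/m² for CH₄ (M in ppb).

M ≈ 2508 ppb

CO₂ forcing: 5.78 × ln(334/288) = 5.78 × 0.148181 = 0.85649 W/m².
Set 0.036(√M − √691) = 0.85649: √M = 0.85649/0.036 + √691 = 23.7914 + 26.2869 = 50.0783.
M = (50.0783)² = 2507.84 ppb.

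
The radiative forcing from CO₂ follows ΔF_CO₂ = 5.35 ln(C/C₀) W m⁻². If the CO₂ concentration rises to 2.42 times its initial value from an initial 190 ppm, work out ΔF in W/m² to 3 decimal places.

ΔF = 5.35 × ln(2.42) = 5.35 × 0.88377 = 4.7282 W/m².

ΔF = 4.728 W/m²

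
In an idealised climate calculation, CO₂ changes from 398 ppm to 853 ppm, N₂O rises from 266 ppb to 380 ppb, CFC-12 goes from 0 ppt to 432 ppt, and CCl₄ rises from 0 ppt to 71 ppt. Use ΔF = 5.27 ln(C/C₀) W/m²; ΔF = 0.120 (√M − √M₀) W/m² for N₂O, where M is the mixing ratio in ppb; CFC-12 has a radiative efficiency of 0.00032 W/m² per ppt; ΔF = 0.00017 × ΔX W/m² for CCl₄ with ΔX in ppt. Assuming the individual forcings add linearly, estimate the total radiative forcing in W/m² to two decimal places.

CO₂: 5.27 × ln(853/398) = 5.27 × ln(2.14322) = 5.27 × 0.76231 = 4.0174 W/m².
N₂O: 0.120 × (√380 − √266) = 0.120 × (19.4936 − 16.3095) = 0.120 × 3.1841 = 0.3821 W/m².
CFC-12: ΔF = 0.00032 × (432 − 0) = 0.00032 × 432 = 0.1382 W/m².
CCl₄: ΔF = 0.00017 × (71 − 0) = 0.00017 × 71 = 0.0121 W/m².
Total ΔF = 4.0174 + 0.3821 + 0.1382 + 0.0121 = 4.5498 W/m².

ΔF = 4.55 W/m²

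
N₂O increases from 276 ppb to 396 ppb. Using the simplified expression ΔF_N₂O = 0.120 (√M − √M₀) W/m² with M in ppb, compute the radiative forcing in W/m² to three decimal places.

N₂O: 0.120 × (√396 − √276) = 0.120 × (19.8997 − 16.6132) = 0.120 × 3.2865 = 0.3944 W/m².

ΔF = 0.394 W/m²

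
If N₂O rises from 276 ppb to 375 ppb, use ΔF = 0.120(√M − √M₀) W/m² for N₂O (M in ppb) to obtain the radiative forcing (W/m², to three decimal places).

ΔF = 0.330 W/m²

N₂O: 0.120 × (√375 − √276) = 0.120 × (19.3649 − 16.6132) = 0.120 × 2.7517 = 0.3302 W/m².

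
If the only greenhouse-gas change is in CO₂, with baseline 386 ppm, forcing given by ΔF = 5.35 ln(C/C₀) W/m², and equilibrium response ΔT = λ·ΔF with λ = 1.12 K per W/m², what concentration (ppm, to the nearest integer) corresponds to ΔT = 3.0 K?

C ≈ 637 ppm

Required forcing: ΔF = ΔT/λ = 3.0/1.12 = 2.6786 W/m².
Then ln(C/386) = ΔF/5.35 = 2.6786/5.35 = 0.50067.
So C = 386 × e^0.50067 = 386 × 1.64983 = 636.83 ppm.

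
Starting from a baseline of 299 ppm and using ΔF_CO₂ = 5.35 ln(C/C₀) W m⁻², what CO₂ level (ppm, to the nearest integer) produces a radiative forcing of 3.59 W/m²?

C ≈ 585 ppm

Set 5.35 ln(C/299) = 3.59, so ln(C/299) = 3.59/5.35 = 0.67103.
Then C/299 = e^0.67103 = 1.95625, giving C = 299 × 1.95625 = 584.92 ppm.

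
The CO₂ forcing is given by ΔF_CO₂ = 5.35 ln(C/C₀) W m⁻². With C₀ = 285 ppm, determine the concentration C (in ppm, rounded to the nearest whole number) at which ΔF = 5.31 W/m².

C ≈ 769 ppm

Set 5.35 ln(C/285) = 5.31, so ln(C/285) = 5.31/5.35 = 0.99252.
Then C/285 = e^0.99252 = 2.69802, giving C = 285 × 2.69802 = 768.94 ppm.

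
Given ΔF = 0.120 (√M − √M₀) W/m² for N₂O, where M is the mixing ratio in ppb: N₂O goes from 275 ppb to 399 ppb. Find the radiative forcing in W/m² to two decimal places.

ΔF = 0.41 W/m²

N₂O: 0.120 × (√399 − √275) = 0.120 × (19.9750 − 16.5831) = 0.120 × 3.3919 = 0.4070 W/m².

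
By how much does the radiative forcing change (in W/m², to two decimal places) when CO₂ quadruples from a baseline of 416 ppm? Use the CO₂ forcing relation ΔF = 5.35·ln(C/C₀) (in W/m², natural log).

ΔF = 7.42 W/m²

ΔF = 5.35 × ln(4) = 5.35 × 1.38629 = 7.4167 W/m².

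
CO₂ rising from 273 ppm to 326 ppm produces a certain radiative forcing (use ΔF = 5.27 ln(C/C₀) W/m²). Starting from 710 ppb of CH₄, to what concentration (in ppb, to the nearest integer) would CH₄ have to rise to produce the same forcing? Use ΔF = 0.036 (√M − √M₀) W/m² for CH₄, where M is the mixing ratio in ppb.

CO₂ forcing: 5.27 × ln(326/273) = 5.27 × 0.177426 = 0.93504 W/m².
Set 0.036(√M − √710) = 0.93504: √M = 0.93504/0.036 + √710 = 25.9733 + 26.6458 = 52.6191.
M = (52.6191)² = 2768.77 ppb.

M ≈ 2769 ppb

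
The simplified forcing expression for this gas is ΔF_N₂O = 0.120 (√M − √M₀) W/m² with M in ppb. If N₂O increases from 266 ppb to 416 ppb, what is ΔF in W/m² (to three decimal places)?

N₂O: 0.120 × (√416 − √266) = 0.120 × (20.3961 − 16.3095) = 0.120 × 4.0866 = 0.4904 W/m².

ΔF = 0.490 W/m²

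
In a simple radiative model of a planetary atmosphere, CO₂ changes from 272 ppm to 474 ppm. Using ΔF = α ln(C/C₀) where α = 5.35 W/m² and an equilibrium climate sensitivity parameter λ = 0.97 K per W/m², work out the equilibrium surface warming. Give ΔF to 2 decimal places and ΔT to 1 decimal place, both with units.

CO₂: 5.35 × ln(474/272) = 5.35 × ln(1.74265) = 5.35 × 0.55541 = 2.9714 W/m².
ΔT = λ ΔF = 0.97 × 2.97 = 2.8809 K.

ΔF = 2.97 W/m²; ΔT = 2.9 K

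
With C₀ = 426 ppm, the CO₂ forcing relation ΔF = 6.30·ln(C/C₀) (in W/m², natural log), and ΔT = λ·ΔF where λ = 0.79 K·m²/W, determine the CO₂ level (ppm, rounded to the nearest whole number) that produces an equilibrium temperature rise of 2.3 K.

C ≈ 676 ppm

Required forcing: ΔF = ΔT/λ = 2.3/0.79 = 2.9114 W/m².
Then ln(C/426) = ΔF/6.30 = 2.9114/6.30 = 0.46213.
So C = 426 × e^0.46213 = 426 × 1.58745 = 676.25 ppm.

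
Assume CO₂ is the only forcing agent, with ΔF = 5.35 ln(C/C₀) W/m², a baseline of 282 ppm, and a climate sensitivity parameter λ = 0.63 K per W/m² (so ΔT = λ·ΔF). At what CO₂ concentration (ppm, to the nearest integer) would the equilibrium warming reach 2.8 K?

Required forcing: ΔF = ΔT/λ = 2.8/0.63 = 4.4444 W/m².
Then ln(C/282) = ΔF/5.35 = 4.4444/5.35 = 0.83073.
So C = 282 × e^0.83073 = 282 × 2.29499 = 647.19 ppm.

C ≈ 647 ppm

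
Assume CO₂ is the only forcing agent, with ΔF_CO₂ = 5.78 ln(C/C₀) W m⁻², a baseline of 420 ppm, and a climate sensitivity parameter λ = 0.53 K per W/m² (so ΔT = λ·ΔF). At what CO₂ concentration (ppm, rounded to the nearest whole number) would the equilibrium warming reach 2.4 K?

C ≈ 919 ppm

Required forcing: ΔF = ΔT/λ = 2.4/0.53 = 4.5283 W/m².
Then ln(C/420) = ΔF/5.78 = 4.5283/5.78 = 0.78344.
So C = 420 × e^0.78344 = 420 × 2.18899 = 919.38 ppm.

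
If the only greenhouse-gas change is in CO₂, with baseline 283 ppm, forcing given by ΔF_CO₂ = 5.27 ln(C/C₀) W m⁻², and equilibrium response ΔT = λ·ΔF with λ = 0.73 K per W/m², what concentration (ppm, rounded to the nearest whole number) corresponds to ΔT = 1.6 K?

Required forcing: ΔF = ΔT/λ = 1.6/0.73 = 2.1918 W/m².
Then ln(C/283) = ΔF/5.27 = 2.1918/5.27 = 0.41590.
So C = 283 × e^0.41590 = 283 × 1.51573 = 428.95 ppm.

C ≈ 429 ppm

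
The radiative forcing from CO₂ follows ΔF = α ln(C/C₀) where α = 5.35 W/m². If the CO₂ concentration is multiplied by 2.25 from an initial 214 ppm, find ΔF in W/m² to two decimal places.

ΔF = 5.35 × ln(2.25) = 5.35 × 0.81093 = 4.3385 W/m².

ΔF = 4.34 W/m²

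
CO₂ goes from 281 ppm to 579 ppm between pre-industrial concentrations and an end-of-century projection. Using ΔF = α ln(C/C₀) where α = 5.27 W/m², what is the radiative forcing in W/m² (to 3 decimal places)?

ΔF = 3.810 W/m²

CO₂ absorption bands are partially saturated, so forcing scales with the logarithm of the concentration ratio.
CO₂: 5.27 × ln(579/281) = 5.27 × ln(2.06050) = 5.27 × 0.72295 = 3.8099 W/m².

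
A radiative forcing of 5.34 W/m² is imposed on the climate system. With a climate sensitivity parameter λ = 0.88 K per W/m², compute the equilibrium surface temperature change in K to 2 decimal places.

ΔT = 4.70 K

ΔT = λ ΔF = 0.88 × 5.34 = 4.6992 K.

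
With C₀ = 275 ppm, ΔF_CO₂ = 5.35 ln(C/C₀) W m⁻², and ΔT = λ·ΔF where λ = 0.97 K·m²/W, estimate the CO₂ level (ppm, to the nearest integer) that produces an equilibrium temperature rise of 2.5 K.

Required forcing: ΔF = ΔT/λ = 2.5/0.97 = 2.5773 W/m².
Then ln(C/275) = ΔF/5.35 = 2.5773/5.35 = 0.48174.
So C = 275 × e^0.48174 = 275 × 1.61889 = 445.19 ppm.

C ≈ 445 ppm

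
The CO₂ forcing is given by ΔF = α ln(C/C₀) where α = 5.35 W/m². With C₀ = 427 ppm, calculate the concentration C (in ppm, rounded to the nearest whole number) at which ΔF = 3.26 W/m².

C ≈ 785 ppm

Set 5.35 ln(C/427) = 3.26, so ln(C/427) = 3.26/5.35 = 0.60935.
Then C/427 = e^0.60935 = 1.83924, giving C = 427 × 1.83924 = 785.36 ppm.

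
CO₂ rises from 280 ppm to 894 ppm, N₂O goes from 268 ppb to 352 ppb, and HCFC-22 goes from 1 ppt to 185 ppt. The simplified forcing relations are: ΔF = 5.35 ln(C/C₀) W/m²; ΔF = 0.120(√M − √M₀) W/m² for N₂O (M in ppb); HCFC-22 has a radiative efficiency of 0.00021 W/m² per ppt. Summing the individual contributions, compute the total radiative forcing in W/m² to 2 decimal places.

ΔF = 6.54 W/m²

CO₂: 5.35 × ln(894/280) = 5.35 × ln(3.19286) = 5.35 × 1.16092 = 6.2109 W/m².
N₂O: 0.120 × (√352 − √268) = 0.120 × (18.7617 − 16.3707) = 0.120 × 2.3910 = 0.2869 W/m².
HCFC-22: ΔF = 0.00021 × (185 − 1) = 0.00021 × 184 = 0.0386 W/m².
Total ΔF = 6.2109 + 0.2869 + 0.0386 = 6.5364 W/m².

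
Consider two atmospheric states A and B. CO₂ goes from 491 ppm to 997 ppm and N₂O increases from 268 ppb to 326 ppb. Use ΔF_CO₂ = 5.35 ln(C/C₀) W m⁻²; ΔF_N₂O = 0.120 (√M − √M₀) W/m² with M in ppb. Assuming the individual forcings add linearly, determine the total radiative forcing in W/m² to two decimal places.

ΔF = 3.99 W/m²

CO₂: 5.35 × ln(997/491) = 5.35 × ln(2.03055) = 5.35 × 0.70831 = 3.7895 W/m².
N₂O: 0.120 × (√326 − √268) = 0.120 × (18.0555 − 16.3707) = 0.120 × 1.6848 = 0.2022 W/m².
Total ΔF = 3.7895 + 0.2022 = 3.9917 W/m².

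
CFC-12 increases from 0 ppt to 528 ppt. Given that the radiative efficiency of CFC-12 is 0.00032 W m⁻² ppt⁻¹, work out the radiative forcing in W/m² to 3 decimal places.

ΔF = 0.169 W/m²

CFC-12: ΔF = 0.00032 × (528 − 0) = 0.00032 × 528 = 0.1690 W/m².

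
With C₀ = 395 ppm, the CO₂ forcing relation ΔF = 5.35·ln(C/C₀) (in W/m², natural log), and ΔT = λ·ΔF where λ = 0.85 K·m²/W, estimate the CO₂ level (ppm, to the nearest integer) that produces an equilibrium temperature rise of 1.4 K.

Required forcing: ΔF = ΔT/λ = 1.4/0.85 = 1.6471 W/m².
Then ln(C/395) = ΔF/5.35 = 1.6471/5.35 = 0.30787.
So C = 395 × e^0.30787 = 395 × 1.36052 = 537.41 ppm.

C ≈ 537 ppm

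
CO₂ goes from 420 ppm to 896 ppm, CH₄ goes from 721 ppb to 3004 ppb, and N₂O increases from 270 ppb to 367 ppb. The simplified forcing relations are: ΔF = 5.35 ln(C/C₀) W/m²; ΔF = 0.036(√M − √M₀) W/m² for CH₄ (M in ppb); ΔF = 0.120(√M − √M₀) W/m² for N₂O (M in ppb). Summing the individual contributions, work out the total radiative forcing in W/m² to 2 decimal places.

ΔF = 5.39 W/m²

CO₂: 5.35 × ln(896/420) = 5.35 × ln(2.13333) = 5.35 × 0.75768 = 4.0536 W/m².
CH₄: 0.036 × (√3004 − √721) = 0.036 × (54.8088 − 26.8514) = 0.036 × 27.9574 = 1.0065 W/m².
N₂O: 0.120 × (√367 − √270) = 0.120 × (19.1572 − 16.4317) = 0.120 × 2.7255 = 0.3271 W/m².
Total ΔF = 4.0536 + 1.0065 + 0.3271 = 5.3872 W/m².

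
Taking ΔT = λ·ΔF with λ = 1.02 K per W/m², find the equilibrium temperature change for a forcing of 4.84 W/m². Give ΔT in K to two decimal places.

ΔT = λ ΔF = 1.02 × 4.84 = 4.9368 K.

ΔT = 4.94 K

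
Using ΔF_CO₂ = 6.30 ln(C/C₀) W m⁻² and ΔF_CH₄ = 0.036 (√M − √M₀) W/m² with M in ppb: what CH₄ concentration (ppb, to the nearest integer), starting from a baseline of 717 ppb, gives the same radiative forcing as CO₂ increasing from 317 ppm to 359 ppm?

CO₂ forcing: 6.30 × ln(359/317) = 6.30 × 0.124421 = 0.78385 W/m².
Set 0.036(√M − √717) = 0.78385: √M = 0.78385/0.036 + √717 = 21.7736 + 26.7769 = 48.5505.
M = (48.5505)² = 2357.15 ppb.

M ≈ 2357 ppb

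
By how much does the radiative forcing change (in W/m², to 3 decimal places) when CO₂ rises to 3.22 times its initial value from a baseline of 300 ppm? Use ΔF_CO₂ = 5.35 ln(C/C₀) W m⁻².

ΔF = 5.35 × ln(3.22) = 5.35 × 1.16938 = 6.2562 W/m².

ΔF = 6.256 W/m²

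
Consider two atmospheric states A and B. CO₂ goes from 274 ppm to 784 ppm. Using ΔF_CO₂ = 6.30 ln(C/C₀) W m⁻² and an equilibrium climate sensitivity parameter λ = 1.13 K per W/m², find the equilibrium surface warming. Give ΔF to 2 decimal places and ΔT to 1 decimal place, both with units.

CO₂: 6.30 × ln(784/274) = 6.30 × ln(2.86131) = 6.30 × 1.05128 = 6.6231 W/m².
ΔT = λ ΔF = 1.13 × 6.62 = 7.4806 K.

ΔF = 6.62 W/m²; ΔT = 7.5 K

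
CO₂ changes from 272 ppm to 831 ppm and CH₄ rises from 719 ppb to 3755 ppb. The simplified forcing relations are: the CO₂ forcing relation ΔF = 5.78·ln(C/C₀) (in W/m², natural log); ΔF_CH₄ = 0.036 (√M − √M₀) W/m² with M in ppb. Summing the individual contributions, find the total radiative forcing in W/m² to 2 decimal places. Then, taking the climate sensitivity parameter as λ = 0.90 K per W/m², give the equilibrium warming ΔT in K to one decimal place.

ΔF = 7.70 W/m²; ΔT = 6.9 K

CO₂: 5.78 × ln(831/272) = 5.78 × ln(3.05515) = 5.78 × 1.11683 = 6.4553 W/m².
CH₄: 0.036 × (√3755 − √719) = 0.036 × (61.2781 − 26.8142) = 0.036 × 34.4639 = 1.2407 W/m².
Total ΔF = 6.4553 + 1.2407 = 7.6960 W/m².
ΔT = λ ΔF = 0.90 × 7.70 = 6.9300 K.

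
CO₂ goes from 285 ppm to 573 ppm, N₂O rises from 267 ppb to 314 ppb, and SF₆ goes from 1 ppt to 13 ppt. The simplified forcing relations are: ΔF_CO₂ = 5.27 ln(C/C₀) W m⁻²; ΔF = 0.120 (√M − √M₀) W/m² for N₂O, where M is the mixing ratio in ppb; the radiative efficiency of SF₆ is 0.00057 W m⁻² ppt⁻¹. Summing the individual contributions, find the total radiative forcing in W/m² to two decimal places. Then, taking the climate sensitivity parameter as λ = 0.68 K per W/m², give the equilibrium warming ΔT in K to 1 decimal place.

CO₂: 5.27 × ln(573/285) = 5.27 × ln(2.01053) = 5.27 × 0.69840 = 3.6806 W/m².
N₂O: 0.120 × (√314 − √267) = 0.120 × (17.7200 − 16.3401) = 0.120 × 1.3799 = 0.1656 W/m².
SF₆: ΔF = 0.00057 × (13 − 1) = 0.00057 × 12 = 0.0068 W/m².
Total ΔF = 3.6806 + 0.1656 + 0.0068 = 3.8530 W/m².
ΔT = λ ΔF = 0.68 × 3.85 = 2.6180 K.

ΔF = 3.85 W/m²; ΔT = 2.6 K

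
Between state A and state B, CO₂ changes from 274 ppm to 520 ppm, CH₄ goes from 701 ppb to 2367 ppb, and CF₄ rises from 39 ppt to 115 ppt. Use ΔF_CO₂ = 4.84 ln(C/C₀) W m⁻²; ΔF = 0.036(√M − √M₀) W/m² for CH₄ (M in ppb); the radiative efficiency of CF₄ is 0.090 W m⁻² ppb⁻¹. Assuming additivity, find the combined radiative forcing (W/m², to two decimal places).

CO₂: 4.84 × ln(520/274) = 4.84 × ln(1.89781) = 4.84 × 0.64070 = 3.1010 W/m².
CH₄: 0.036 × (√2367 − √701) = 0.036 × (48.6518 − 26.4764) = 0.036 × 22.1754 = 0.7983 W/m².
CF₄: Δ = 115 − 39 = 76 ppt = 0.076 ppb; ΔF = 0.090 × 0.076 = 0.0068 W/m².
Total ΔF = 3.1010 + 0.7983 + 0.0068 = 3.9061 W/m².

ΔF = 3.91 W/m²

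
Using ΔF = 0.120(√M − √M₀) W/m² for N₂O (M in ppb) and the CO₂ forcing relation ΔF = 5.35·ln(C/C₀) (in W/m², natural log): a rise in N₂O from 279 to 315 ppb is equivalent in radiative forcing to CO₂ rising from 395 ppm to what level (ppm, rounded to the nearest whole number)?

N₂O forcing: 0.120 × (√315 − √279) = 0.120 × (17.7482 − 16.7033) = 0.120 × 1.0449 = 0.12539 W/m².
Set 5.35 ln(C/395) = 0.12539: ln(C/395) = 0.12539/5.35 = 0.02344, so C = 395 × e^0.02344 = 395 × 1.02372 = 404.37 ppm.

C ≈ 404 ppm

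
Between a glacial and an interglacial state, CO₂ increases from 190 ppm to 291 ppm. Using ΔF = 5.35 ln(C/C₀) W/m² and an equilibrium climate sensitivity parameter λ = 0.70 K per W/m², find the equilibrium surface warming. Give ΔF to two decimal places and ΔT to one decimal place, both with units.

ΔF = 2.28 W/m²; ΔT = 1.6 K

CO₂: 5.35 × ln(291/190) = 5.35 × ln(1.53158) = 5.35 × 0.42630 = 2.2807 W/m².
ΔT = λ ΔF = 0.70 × 2.28 = 1.5960 K.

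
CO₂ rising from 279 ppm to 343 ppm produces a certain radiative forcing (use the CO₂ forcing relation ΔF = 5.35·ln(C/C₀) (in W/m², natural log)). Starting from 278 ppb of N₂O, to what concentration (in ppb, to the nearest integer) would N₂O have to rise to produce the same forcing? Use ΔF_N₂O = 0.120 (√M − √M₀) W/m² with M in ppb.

CO₂ forcing: 5.35 × ln(343/279) = 5.35 × 0.206519 = 1.10488 W/m².
Set 0.120(√M − √278) = 1.10488: √M = 1.10488/0.120 + √278 = 9.2073 + 16.6733 = 25.8806.
M = (25.8806)² = 669.81 ppb.

M ≈ 670 ppb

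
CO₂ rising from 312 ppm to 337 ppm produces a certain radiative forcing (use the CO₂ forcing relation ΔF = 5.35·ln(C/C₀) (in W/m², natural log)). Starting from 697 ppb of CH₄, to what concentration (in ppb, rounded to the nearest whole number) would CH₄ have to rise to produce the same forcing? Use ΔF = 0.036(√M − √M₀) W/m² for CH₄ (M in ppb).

CO₂ forcing: 5.35 × ln(337/312) = 5.35 × 0.077080 = 0.41238 W/m².
Set 0.036(√M − √697) = 0.41238: √M = 0.41238/0.036 + √697 = 11.4550 + 26.4008 = 37.8558.
M = (37.8558)² = 1433.06 ppb.

M ≈ 1433 ppb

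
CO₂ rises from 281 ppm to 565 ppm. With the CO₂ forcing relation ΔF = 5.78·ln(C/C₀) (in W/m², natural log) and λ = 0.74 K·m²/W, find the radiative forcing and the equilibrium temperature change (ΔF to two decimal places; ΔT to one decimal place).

CO₂: 5.78 × ln(565/281) = 5.78 × ln(2.01068) = 5.78 × 0.69847 = 4.0372 W/m².
ΔT = λ ΔF = 0.74 × 4.04 = 2.9896 K.

ΔF = 4.04 W/m²; ΔT = 3.0 K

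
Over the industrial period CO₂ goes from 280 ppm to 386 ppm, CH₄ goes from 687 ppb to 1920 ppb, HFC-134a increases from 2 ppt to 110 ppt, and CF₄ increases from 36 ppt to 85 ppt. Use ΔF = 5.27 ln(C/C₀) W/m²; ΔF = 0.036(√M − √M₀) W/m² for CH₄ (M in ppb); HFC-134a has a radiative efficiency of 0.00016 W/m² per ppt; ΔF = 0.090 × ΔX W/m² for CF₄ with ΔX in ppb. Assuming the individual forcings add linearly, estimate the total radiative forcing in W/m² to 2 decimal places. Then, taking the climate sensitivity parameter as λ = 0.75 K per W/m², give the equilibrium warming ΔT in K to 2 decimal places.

CO₂: 5.27 × ln(386/280) = 5.27 × ln(1.37857) = 5.27 × 0.32105 = 1.6919 W/m².
CH₄: 0.036 × (√1920 − √687) = 0.036 × (43.8178 − 26.2107) = 0.036 × 17.6071 = 0.6339 W/m².
HFC-134a: ΔF = 0.00016 × (110 − 2) = 0.00016 × 108 = 0.0173 W/m².
CF₄: Δ = 85 − 36 = 49 ppt = 0.049 ppb; ΔF = 0.090 × 0.049 = 0.0044 W/m².
Total ΔF = 1.6919 + 0.6339 + 0.0173 + 0.0044 = 2.3475 W/m².
ΔT = λ ΔF = 0.75 × 2.35 = 1.7625 K.

ΔF = 2.35 W/m²; ΔT = 1.76 K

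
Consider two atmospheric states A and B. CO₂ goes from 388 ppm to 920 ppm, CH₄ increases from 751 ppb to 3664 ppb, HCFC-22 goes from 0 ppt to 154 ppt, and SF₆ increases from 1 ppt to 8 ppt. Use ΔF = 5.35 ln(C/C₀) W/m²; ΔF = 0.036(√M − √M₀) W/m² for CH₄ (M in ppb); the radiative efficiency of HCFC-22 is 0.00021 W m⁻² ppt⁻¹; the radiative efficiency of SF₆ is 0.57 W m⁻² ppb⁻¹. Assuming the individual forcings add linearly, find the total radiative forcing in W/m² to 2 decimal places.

ΔF = 5.85 W/m²

CO₂: 5.35 × ln(920/388) = 5.35 × ln(2.37113) = 5.35 × 0.86337 = 4.6190 W/m².
CH₄: 0.036 × (√3664 − √751) = 0.036 × (60.5310 − 27.4044) = 0.036 × 33.1266 = 1.1926 W/m².
HCFC-22: ΔF = 0.00021 × (154 − 0) = 0.00021 × 154 = 0.0323 W/m².
SF₆: Δ = 8 − 1 = 7 ppt = 0.007 ppb; ΔF = 0.57 × 0.007 = 0.0040 W/m².
Total ΔF = 4.6190 + 1.1926 + 0.0323 + 0.0040 = 5.8479 W/m².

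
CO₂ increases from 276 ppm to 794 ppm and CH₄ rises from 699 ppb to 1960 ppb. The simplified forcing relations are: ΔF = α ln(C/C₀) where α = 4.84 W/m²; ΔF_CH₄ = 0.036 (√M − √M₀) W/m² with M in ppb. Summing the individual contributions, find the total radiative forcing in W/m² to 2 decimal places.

CO₂: 4.84 × ln(794/276) = 4.84 × ln(2.87681) = 4.84 × 1.05668 = 5.1143 W/m².
CH₄: 0.036 × (√1960 − √699) = 0.036 × (44.2719 − 26.4386) = 0.036 × 17.8333 = 0.6420 W/m².
Total ΔF = 5.1143 + 0.6420 = 5.7563 W/m².

ΔF = 5.76 W/m²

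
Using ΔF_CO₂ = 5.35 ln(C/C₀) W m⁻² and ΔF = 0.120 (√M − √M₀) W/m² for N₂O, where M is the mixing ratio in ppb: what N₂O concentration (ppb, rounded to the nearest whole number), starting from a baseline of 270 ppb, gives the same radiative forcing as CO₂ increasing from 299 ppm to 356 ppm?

CO₂ forcing: 5.35 × ln(356/299) = 5.35 × 0.174487 = 0.93351 W/m².
Set 0.120(√M − √270) = 0.93351: √M = 0.93351/0.120 + √270 = 7.7793 + 16.4317 = 24.2110.
M = (24.2110)² = 586.17 ppb.

M ≈ 586 ppb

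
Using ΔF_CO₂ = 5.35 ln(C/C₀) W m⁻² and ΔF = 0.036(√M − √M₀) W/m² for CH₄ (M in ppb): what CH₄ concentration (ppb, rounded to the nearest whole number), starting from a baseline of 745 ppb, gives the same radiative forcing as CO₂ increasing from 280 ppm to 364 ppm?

M ≈ 4394 ppb

CO₂ forcing: 5.35 × ln(364/280) = 5.35 × 0.262364 = 1.40365 W/m².
Set 0.036(√M − √745) = 1.40365: √M = 1.40365/0.036 + √745 = 38.9903 + 27.2947 = 66.2850.
M = (66.2850)² = 4393.70 ppb.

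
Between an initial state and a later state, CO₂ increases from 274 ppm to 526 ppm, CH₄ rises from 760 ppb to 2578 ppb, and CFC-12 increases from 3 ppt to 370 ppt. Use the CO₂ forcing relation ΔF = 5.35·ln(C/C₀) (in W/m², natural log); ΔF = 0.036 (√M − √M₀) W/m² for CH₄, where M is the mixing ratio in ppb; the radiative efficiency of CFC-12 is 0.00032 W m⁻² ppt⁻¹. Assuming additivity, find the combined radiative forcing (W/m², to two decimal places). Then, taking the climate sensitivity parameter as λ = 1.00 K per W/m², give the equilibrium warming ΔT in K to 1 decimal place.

CO₂: 5.35 × ln(526/274) = 5.35 × ln(1.91971) = 5.35 × 0.65217 = 3.4891 W/m².
CH₄: 0.036 × (√2578 − √760) = 0.036 × (50.7740 − 27.5681) = 0.036 × 23.2059 = 0.8354 W/m².
CFC-12: ΔF = 0.00032 × (370 − 3) = 0.00032 × 367 = 0.1174 W/m².
Total ΔF = 3.4891 + 0.8354 + 0.1174 = 4.4419 W/m².
ΔT = λ ΔF = 1.00 × 4.44 = 4.4400 K.

ΔF = 4.44 W/m²; ΔT = 4.4 K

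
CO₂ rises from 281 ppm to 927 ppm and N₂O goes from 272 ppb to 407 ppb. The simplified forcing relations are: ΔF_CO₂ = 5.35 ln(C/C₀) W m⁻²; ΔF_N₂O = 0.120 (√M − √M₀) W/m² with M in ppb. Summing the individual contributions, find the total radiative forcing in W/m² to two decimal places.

ΔF = 6.83 W/m²

CO₂: 5.35 × ln(927/281) = 5.35 × ln(3.29893) = 5.35 × 1.19360 = 6.3858 W/m².
N₂O: 0.120 × (√407 − √272) = 0.120 × (20.1742 − 16.4924) = 0.120 × 3.6818 = 0.4418 W/m².
Total ΔF = 6.3858 + 0.4418 = 6.8276 W/m².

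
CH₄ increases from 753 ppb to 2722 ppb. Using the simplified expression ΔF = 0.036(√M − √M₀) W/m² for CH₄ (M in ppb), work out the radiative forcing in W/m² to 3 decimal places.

ΔF = 0.890 W/m²

CH₄: 0.036 × (√2722 − √753) = 0.036 × (52.1728 − 27.4408) = 0.036 × 24.7320 = 0.8904 W/m².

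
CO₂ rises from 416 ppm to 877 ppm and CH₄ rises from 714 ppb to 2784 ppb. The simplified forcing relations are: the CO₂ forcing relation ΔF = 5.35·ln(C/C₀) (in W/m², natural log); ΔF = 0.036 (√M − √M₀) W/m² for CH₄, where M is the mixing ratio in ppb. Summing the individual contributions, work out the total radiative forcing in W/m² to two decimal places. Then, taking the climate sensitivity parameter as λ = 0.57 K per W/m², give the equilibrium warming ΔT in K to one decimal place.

ΔF = 4.93 W/m²; ΔT = 2.8 K

CO₂: 5.35 × ln(877/416) = 5.35 × ln(2.10817) = 5.35 × 0.74582 = 3.9901 W/m².
CH₄: 0.036 × (√2784 − √714) = 0.036 × (52.7636 − 26.7208) = 0.036 × 26.0428 = 0.9375 W/m².
Total ΔF = 3.9901 + 0.9375 = 4.9276 W/m².
ΔT = λ ΔF = 0.57 × 4.93 = 2.8101 K.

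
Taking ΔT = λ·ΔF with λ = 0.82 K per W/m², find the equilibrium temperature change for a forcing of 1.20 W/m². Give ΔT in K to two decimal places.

ΔT = λ ΔF = 0.82 × 1.20 = 0.9840 K.

ΔT = 0.98 K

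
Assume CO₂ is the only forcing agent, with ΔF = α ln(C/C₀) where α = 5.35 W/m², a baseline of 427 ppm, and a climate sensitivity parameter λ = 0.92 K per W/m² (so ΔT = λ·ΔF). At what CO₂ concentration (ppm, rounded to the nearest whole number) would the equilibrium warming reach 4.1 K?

C ≈ 982 ppm

Required forcing: ΔF = ΔT/λ = 4.1/0.92 = 4.4565 W/m².
Then ln(C/427) = ΔF/5.35 = 4.4565/5.35 = 0.83299.
So C = 427 × e^0.83299 = 427 × 2.30019 = 982.18 ppm.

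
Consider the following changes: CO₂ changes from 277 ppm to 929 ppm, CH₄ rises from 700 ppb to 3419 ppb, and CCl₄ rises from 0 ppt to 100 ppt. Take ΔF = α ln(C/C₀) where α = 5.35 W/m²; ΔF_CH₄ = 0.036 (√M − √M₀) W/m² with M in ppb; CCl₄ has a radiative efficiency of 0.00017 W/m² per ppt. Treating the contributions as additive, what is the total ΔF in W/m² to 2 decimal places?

ΔF = 7.64 W/m²

CO₂: 5.35 × ln(929/277) = 5.35 × ln(3.35379) = 5.35 × 1.21009 = 6.4740 W/m².
CH₄: 0.036 × (√3419 − √700) = 0.036 × (58.4722 − 26.4575) = 0.036 × 32.0147 = 1.1525 W/m².
CCl₄: ΔF = 0.00017 × (100 − 0) = 0.00017 × 100 = 0.0170 W/m².
Total ΔF = 6.4740 + 1.1525 + 0.0170 = 7.6435 W/m².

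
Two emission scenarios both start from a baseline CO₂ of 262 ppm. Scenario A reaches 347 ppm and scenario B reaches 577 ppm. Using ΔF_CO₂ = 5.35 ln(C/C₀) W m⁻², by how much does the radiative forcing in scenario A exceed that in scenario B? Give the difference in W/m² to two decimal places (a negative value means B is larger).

ΔF_A = 5.35 ln(347/262) = 5.35 × 0.28098 = 1.5032 W/m².
ΔF_B = 5.35 ln(577/262) = 5.35 × 0.78950 = 4.2238 W/m².
Difference: 1.5032 − 4.2238 = -2.7206 W/m².

ΔF_A − ΔF_B = -2.72 W/m²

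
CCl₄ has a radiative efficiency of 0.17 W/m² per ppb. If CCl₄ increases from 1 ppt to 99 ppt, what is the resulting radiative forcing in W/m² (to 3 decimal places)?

ΔF = 0.017 W/m²

CCl₄: Δ = 99 − 1 = 98 ppt = 0.098 ppb; ΔF = 0.17 × 0.098 = 0.0167 W/m².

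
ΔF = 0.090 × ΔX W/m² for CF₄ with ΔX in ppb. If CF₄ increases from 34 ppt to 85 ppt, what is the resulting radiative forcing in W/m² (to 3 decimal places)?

CF₄: Δ = 85 − 34 = 51 ppt = 0.051 ppb; ΔF = 0.090 × 0.051 = 0.0046 W/m².

ΔF = 0.005 W/m²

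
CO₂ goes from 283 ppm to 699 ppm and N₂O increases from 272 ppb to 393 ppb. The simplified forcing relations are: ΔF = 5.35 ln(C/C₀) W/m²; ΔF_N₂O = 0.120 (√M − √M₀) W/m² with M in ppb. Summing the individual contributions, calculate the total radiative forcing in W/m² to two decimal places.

CO₂: 5.35 × ln(699/283) = 5.35 × ln(2.46996) = 5.35 × 0.90420 = 4.8375 W/m².
N₂O: 0.120 × (√393 − √272) = 0.120 × (19.8242 − 16.4924) = 0.120 × 3.3318 = 0.3998 W/m².
Total ΔF = 4.8375 + 0.3998 = 5.2373 W/m².

ΔF = 5.24 W/m²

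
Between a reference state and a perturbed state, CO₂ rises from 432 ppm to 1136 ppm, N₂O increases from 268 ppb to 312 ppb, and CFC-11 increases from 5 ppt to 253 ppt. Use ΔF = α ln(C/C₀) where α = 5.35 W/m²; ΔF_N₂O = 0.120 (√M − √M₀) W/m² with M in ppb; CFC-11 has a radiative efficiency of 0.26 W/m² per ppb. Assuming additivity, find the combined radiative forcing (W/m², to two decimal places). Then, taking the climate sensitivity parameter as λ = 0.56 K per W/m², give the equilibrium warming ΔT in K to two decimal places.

CO₂: 5.35 × ln(1136/432) = 5.35 × ln(2.62963) = 5.35 × 0.96684 = 5.1726 W/m².
N₂O: 0.120 × (√312 − √268) = 0.120 × (17.6635 − 16.3707) = 0.120 × 1.2928 = 0.1551 W/m².
CFC-11: Δ = 253 − 5 = 248 ppt = 0.248 ppb; ΔF = 0.26 × 0.248 = 0.0645 W/m².
Total ΔF = 5.1726 + 0.1551 + 0.0645 = 5.3922 W/m².
ΔT = λ ΔF = 0.56 × 5.39 = 3.0184 K.

ΔF = 5.39 W/m²; ΔT = 3.02 K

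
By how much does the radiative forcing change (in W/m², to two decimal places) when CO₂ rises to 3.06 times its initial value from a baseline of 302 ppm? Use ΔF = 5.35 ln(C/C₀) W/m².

Because the forcing depends only on the ratio C/C₀, the initial concentration does not enter.
ΔF = 5.35 × ln(3.06) = 5.35 × 1.11841 = 5.9835 W/m².

ΔF = 5.98 W/m²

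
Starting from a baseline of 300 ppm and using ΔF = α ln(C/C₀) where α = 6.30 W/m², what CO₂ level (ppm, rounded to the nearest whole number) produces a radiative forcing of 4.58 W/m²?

C ≈ 621 ppm

Set 6.30 ln(C/300) = 4.58, so ln(C/300) = 4.58/6.30 = 0.72698.
Then C/300 = e^0.72698 = 2.06882, giving C = 300 × 2.06882 = 620.65 ppm.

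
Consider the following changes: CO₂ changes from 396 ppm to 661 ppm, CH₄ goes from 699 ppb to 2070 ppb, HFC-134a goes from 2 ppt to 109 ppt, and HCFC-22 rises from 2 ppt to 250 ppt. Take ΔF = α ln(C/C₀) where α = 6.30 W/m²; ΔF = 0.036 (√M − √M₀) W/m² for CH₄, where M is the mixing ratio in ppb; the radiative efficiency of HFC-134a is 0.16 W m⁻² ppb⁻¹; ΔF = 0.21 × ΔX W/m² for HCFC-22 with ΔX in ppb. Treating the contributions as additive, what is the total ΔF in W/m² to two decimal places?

CO₂: 6.30 × ln(661/396) = 6.30 × ln(1.66919) = 6.30 × 0.51234 = 3.2277 W/m².
CH₄: 0.036 × (√2070 − √699) = 0.036 × (45.4973 − 26.4386) = 0.036 × 19.0587 = 0.6861 W/m².
HFC-134a: Δ = 109 − 2 = 107 ppt = 0.107 ppb; ΔF = 0.16 × 0.107 = 0.0171 W/m².
HCFC-22: Δ = 250 − 2 = 248 ppt = 0.248 ppb; ΔF = 0.21 × 0.248 = 0.0521 W/m².
Total ΔF = 3.2277 + 0.6861 + 0.0171 + 0.0521 = 3.9830 W/m².

ΔF = 3.98 W/m²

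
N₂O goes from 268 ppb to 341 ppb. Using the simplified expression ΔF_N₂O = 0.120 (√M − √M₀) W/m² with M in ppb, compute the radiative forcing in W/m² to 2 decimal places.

ΔF = 0.25 W/m²

N₂O: 0.120 × (√341 − √268) = 0.120 × (18.4662 − 16.3707) = 0.120 × 2.0955 = 0.2515 W/m².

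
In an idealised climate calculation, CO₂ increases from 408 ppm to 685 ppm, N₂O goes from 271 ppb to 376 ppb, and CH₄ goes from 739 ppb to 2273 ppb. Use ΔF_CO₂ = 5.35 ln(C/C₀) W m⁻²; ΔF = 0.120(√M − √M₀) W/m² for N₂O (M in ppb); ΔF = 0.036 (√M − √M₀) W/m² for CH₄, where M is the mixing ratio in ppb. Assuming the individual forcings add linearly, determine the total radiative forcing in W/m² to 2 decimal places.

ΔF = 3.86 W/m²

CO₂: 5.35 × ln(685/408) = 5.35 × ln(1.67892) = 5.35 × 0.51815 = 2.7721 W/m².
N₂O: 0.120 × (√376 − √271) = 0.120 × (19.3907 − 16.4621) = 0.120 × 2.9286 = 0.3514 W/m².
CH₄: 0.036 × (√2273 − √739) = 0.036 × (47.6760 − 27.1846) = 0.036 × 20.4914 = 0.7377 W/m².
Total ΔF = 2.7721 + 0.3514 + 0.7377 = 3.8612 W/m².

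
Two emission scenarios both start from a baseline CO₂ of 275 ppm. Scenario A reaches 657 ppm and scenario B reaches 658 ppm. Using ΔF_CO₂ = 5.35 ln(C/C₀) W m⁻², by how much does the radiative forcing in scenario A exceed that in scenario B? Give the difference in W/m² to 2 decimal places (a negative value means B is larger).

ΔF_A = 5.35 ln(657/275) = 5.35 × 0.87091 = 4.6594 W/m².
ΔF_B = 5.35 ln(658/275) = 5.35 × 0.87243 = 4.6675 W/m².
Difference: 4.6594 − 4.6675 = -0.0081 W/m².

ΔF_A − ΔF_B = -0.01 W/m²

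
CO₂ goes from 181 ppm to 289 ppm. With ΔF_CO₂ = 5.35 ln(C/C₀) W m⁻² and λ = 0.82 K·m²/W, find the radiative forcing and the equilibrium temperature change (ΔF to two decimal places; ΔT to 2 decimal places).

ΔF = 2.50 W/m²; ΔT = 2.05 K

CO₂: 5.35 × ln(289/181) = 5.35 × ln(1.59669) = 5.35 × 0.46793 = 2.5034 W/m².
ΔT = λ ΔF = 0.82 × 2.50 = 2.0500 K.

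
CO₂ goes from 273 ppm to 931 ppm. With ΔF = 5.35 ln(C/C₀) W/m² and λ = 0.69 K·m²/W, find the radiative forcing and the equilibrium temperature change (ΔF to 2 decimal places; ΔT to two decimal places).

CO₂: 5.35 × ln(931/273) = 5.35 × ln(3.41026) = 5.35 × 1.22679 = 6.5633 W/m².
ΔT = λ ΔF = 0.69 × 6.56 = 4.5264 K.

ΔF = 6.56 W/m²; ΔT = 4.53 K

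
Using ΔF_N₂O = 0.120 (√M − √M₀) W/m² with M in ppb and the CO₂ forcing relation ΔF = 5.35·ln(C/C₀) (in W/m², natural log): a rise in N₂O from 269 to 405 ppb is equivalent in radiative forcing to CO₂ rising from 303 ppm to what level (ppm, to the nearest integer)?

C ≈ 329 ppm

N₂O forcing: 0.120 × (√405 − √269) = 0.120 × (20.1246 − 16.4012) = 0.120 × 3.7234 = 0.44681 W/m².
Set 5.35 ln(C/303) = 0.44681: ln(C/303) = 0.44681/5.35 = 0.08352, so C = 303 × e^0.08352 = 303 × 1.08711 = 329.39 ppm.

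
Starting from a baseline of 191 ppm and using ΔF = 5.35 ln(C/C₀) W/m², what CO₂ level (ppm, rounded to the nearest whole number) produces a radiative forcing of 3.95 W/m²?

C ≈ 400 ppm

Set 5.35 ln(C/191) = 3.95, so ln(C/191) = 3.95/5.35 = 0.73832.
Then C/191 = e^0.73832 = 2.09242, giving C = 191 × 2.09242 = 399.65 ppm.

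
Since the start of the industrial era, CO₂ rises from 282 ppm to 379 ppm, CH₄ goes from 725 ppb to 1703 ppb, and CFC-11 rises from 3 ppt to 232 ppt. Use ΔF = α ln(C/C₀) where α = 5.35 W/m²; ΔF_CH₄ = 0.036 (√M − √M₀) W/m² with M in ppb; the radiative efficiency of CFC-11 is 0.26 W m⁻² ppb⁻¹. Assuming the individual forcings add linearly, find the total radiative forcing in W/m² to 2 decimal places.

ΔF = 2.16 W/m²

CO₂: 5.35 × ln(379/282) = 5.35 × ln(1.34397) = 5.35 × 0.29563 = 1.5816 W/m².
CH₄: 0.036 × (√1703 − √725) = 0.036 × (41.2674 − 26.9258) = 0.036 × 14.3416 = 0.5163 W/m².
CFC-11: Δ = 232 − 3 = 229 ppt = 0.229 ppb; ΔF = 0.26 × 0.229 = 0.0595 W/m².
Total ΔF = 1.5816 + 0.5163 + 0.0595 = 2.1574 W/m².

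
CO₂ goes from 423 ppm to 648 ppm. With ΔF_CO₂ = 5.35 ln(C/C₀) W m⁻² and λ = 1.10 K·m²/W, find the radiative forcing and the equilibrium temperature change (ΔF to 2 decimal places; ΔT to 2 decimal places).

ΔF = 2.28 W/m²; ΔT = 2.51 K

CO₂: 5.35 × ln(648/423) = 5.35 × ln(1.53191) = 5.35 × 0.42652 = 2.2819 W/m².
ΔT = λ ΔF = 1.10 × 2.28 = 2.5080 K.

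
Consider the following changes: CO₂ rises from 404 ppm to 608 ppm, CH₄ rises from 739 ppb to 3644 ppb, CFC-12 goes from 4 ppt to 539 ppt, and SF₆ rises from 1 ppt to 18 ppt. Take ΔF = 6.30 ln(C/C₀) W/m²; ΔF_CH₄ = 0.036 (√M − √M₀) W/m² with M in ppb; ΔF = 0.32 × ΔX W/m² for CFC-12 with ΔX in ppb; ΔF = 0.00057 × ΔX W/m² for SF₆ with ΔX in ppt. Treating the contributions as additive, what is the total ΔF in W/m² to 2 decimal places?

ΔF = 3.95 W/m²

CO₂: 6.30 × ln(608/404) = 6.30 × ln(1.50495) = 6.30 × 0.40876 = 2.5752 W/m².
CH₄: 0.036 × (√3644 − √739) = 0.036 × (60.3656 − 27.1846) = 0.036 × 33.1810 = 1.1945 W/m².
CFC-12: Δ = 539 − 4 = 535 ppt = 0.535 ppb; ΔF = 0.32 × 0.535 = 0.1712 W/m².
SF₆: ΔF = 0.00057 × (18 − 1) = 0.00057 × 17 = 0.0097 W/m².
Total ΔF = 2.5752 + 1.1945 + 0.1712 + 0.0097 = 3.9506 W/m².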